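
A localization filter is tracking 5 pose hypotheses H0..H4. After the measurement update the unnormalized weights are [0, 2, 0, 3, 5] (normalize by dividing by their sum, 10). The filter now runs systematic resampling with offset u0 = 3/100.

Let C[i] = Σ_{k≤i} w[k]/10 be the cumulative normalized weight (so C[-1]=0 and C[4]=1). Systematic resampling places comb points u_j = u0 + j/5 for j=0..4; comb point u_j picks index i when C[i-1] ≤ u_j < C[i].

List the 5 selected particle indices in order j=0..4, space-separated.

1 3 3 4 4

C = [0, 1/5, 1/5, 1/2, 1]
j=0: u_0=3/100 ∈ [0, 1/5) → index 1
j=1: u_1=23/100 ∈ [1/5, 1/2) → index 3
j=2: u_2=43/100 ∈ [1/5, 1/2) → index 3
j=3: u_3=63/100 ∈ [1/2, 1) → index 4
j=4: u_4=83/100 ∈ [1/2, 1) → index 4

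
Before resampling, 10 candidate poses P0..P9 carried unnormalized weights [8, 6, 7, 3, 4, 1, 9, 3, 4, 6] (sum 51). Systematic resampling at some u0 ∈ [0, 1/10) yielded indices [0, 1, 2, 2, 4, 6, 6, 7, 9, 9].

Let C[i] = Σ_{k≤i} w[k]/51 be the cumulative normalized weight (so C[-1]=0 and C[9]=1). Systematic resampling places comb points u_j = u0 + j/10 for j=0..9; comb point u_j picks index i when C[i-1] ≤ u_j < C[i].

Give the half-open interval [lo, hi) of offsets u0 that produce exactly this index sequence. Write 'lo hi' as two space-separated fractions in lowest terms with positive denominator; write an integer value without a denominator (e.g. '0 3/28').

7/85 1/10

C = [8/51, 14/51, 7/17, 8/17, 28/51, 29/51, 38/51, 41/51, 15/17, 1]
j=0 picked index 0: u0 ∈ [0, 8/51)
j=1 picked index 1: u0 ∈ [29/510, 89/510)
j=2 picked index 2: u0 ∈ [19/255, 18/85)
j=3 picked index 2: u0 ∈ [-13/510, 19/170)
j=4 picked index 4: u0 ∈ [6/85, 38/255)
j=5 picked index 6: u0 ∈ [7/102, 25/102)
j=6 picked index 6: u0 ∈ [-8/255, 37/255)
j=7 picked index 7: u0 ∈ [23/510, 53/510)
j=8 picked index 9: u0 ∈ [7/85, 1/5)
j=9 picked index 9: u0 ∈ [-3/170, 1/10)
intersection: [7/85, 1/10)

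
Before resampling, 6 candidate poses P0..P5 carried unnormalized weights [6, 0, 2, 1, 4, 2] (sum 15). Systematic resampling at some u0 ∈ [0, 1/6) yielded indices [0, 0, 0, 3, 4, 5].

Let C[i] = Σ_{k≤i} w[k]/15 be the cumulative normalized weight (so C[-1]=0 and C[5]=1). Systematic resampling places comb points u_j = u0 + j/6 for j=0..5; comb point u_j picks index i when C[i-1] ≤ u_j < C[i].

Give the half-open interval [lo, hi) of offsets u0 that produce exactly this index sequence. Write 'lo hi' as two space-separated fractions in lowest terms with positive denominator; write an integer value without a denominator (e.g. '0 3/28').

1/30 1/15

C = [2/5, 2/5, 8/15, 3/5, 13/15, 1]
j=0 picked index 0: u0 ∈ [0, 2/5)
j=1 picked index 0: u0 ∈ [-1/6, 7/30)
j=2 picked index 0: u0 ∈ [-1/3, 1/15)
j=3 picked index 3: u0 ∈ [1/30, 1/10)
j=4 picked index 4: u0 ∈ [-1/15, 1/5)
j=5 picked index 5: u0 ∈ [1/30, 1/6)
intersection: [1/30, 1/15)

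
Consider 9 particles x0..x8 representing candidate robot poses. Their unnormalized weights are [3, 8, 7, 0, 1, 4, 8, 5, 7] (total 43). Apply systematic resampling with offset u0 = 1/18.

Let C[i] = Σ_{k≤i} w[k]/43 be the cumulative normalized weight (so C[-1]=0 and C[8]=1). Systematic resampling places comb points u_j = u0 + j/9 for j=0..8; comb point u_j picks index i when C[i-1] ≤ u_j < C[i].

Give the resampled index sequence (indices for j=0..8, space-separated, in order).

C = [3/43, 11/43, 18/43, 18/43, 19/43, 23/43, 31/43, 36/43, 1]
j=0: u_0=1/18 ∈ [0, 3/43) → index 0
j=1: u_1=1/6 ∈ [3/43, 11/43) → index 1
j=2: u_2=5/18 ∈ [11/43, 18/43) → index 2
j=3: u_3=7/18 ∈ [11/43, 18/43) → index 2
j=4: u_4=1/2 ∈ [19/43, 23/43) → index 5
j=5: u_5=11/18 ∈ [23/43, 31/43) → index 6
j=6: u_6=13/18 ∈ [31/43, 36/43) → index 7
j=7: u_7=5/6 ∈ [31/43, 36/43) → index 7
j=8: u_8=17/18 ∈ [36/43, 1) → index 8

0 1 2 2 5 6 7 7 8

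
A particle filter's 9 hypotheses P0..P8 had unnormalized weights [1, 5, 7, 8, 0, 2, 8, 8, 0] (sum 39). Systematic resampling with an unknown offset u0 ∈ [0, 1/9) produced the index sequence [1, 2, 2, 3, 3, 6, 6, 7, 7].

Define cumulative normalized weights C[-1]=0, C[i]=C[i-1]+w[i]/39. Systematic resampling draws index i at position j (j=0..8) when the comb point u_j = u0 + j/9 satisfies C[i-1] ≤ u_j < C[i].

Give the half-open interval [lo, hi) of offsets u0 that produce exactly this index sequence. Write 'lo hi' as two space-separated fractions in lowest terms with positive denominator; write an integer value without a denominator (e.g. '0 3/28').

5/117 11/117

C = [1/39, 2/13, 1/3, 7/13, 7/13, 23/39, 31/39, 1, 1]
j=0 picked index 1: u0 ∈ [1/39, 2/13)
j=1 picked index 2: u0 ∈ [5/117, 2/9)
j=2 picked index 2: u0 ∈ [-8/117, 1/9)
j=3 picked index 3: u0 ∈ [0, 8/39)
j=4 picked index 3: u0 ∈ [-1/9, 11/117)
j=5 picked index 6: u0 ∈ [4/117, 28/117)
j=6 picked index 6: u0 ∈ [-1/13, 5/39)
j=7 picked index 7: u0 ∈ [2/117, 2/9)
j=8 picked index 7: u0 ∈ [-11/117, 1/9)
intersection: [5/117, 11/117)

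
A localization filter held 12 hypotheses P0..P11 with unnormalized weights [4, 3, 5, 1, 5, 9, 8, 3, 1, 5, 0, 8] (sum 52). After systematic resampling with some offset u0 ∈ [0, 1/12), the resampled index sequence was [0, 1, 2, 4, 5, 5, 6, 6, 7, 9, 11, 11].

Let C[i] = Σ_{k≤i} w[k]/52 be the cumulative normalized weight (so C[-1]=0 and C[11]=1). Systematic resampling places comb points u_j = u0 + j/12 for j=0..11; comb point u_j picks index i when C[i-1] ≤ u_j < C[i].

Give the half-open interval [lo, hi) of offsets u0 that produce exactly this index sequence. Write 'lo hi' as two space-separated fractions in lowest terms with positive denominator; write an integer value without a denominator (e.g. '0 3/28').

C = [1/13, 7/52, 3/13, 1/4, 9/26, 27/52, 35/52, 19/26, 3/4, 11/13, 11/13, 1]
j=0 picked index 0: u0 ∈ [0, 1/13)
j=1 picked index 1: u0 ∈ [-1/156, 2/39)
j=2 picked index 2: u0 ∈ [-5/156, 5/78)
j=3 picked index 4: u0 ∈ [0, 5/52)
j=4 picked index 5: u0 ∈ [1/78, 29/156)
j=5 picked index 5: u0 ∈ [-11/156, 4/39)
j=6 picked index 6: u0 ∈ [1/52, 9/52)
j=7 picked index 6: u0 ∈ [-5/78, 7/78)
j=8 picked index 7: u0 ∈ [1/156, 5/78)
j=9 picked index 9: u0 ∈ [0, 5/52)
j=10 picked index 11: u0 ∈ [1/78, 1/6)
j=11 picked index 11: u0 ∈ [-11/156, 1/12)
intersection: [1/52, 2/39)

1/52 2/39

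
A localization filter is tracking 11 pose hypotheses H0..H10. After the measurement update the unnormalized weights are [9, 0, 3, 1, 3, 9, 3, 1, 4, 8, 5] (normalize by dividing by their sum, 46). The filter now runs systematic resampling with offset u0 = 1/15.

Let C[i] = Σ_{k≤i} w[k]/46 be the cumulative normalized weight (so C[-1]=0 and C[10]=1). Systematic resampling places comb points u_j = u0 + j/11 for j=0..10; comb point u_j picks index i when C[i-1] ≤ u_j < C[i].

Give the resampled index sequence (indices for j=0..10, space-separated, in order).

0 0 2 4 5 5 7 8 9 9 10

C = [9/46, 9/46, 6/23, 13/46, 8/23, 25/46, 14/23, 29/46, 33/46, 41/46, 1]
j=0: u_0=1/15 ∈ [0, 9/46) → index 0
j=1: u_1=26/165 ∈ [0, 9/46) → index 0
j=2: u_2=41/165 ∈ [9/46, 6/23) → index 2
j=3: u_3=56/165 ∈ [13/46, 8/23) → index 4
j=4: u_4=71/165 ∈ [8/23, 25/46) → index 5
j=5: u_5=86/165 ∈ [8/23, 25/46) → index 5
j=6: u_6=101/165 ∈ [14/23, 29/46) → index 7
j=7: u_7=116/165 ∈ [29/46, 33/46) → index 8
j=8: u_8=131/165 ∈ [33/46, 41/46) → index 9
j=9: u_9=146/165 ∈ [33/46, 41/46) → index 9
j=10: u_10=161/165 ∈ [41/46, 1) → index 10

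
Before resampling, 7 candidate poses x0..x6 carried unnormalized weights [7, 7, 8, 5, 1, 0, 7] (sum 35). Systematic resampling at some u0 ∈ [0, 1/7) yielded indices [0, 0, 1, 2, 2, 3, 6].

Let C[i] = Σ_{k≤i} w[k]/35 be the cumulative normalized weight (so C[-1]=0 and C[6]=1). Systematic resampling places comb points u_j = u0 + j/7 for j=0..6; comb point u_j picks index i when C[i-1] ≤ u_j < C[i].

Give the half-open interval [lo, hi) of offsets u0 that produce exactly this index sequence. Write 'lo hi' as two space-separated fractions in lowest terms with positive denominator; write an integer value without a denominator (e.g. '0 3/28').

C = [1/5, 2/5, 22/35, 27/35, 4/5, 4/5, 1]
j=0 picked index 0: u0 ∈ [0, 1/5)
j=1 picked index 0: u0 ∈ [-1/7, 2/35)
j=2 picked index 1: u0 ∈ [-3/35, 4/35)
j=3 picked index 2: u0 ∈ [-1/35, 1/5)
j=4 picked index 2: u0 ∈ [-6/35, 2/35)
j=5 picked index 3: u0 ∈ [-3/35, 2/35)
j=6 picked index 6: u0 ∈ [-2/35, 1/7)
intersection: [0, 2/35)

0 2/35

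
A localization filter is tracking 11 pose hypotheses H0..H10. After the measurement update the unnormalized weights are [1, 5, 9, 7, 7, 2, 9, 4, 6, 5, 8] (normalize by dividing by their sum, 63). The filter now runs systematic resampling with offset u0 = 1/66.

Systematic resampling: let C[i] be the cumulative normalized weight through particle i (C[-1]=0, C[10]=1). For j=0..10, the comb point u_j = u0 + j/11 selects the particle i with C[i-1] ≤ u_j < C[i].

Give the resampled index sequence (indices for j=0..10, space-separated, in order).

0 2 2 3 4 5 6 7 8 9 10

C = [1/63, 2/21, 5/21, 22/63, 29/63, 31/63, 40/63, 44/63, 50/63, 55/63, 1]
j=0: u_0=1/66 ∈ [0, 1/63) → index 0
j=1: u_1=7/66 ∈ [2/21, 5/21) → index 2
j=2: u_2=13/66 ∈ [2/21, 5/21) → index 2
j=3: u_3=19/66 ∈ [5/21, 22/63) → index 3
j=4: u_4=25/66 ∈ [22/63, 29/63) → index 4
j=5: u_5=31/66 ∈ [29/63, 31/63) → index 5
j=6: u_6=37/66 ∈ [31/63, 40/63) → index 6
j=7: u_7=43/66 ∈ [40/63, 44/63) → index 7
j=8: u_8=49/66 ∈ [44/63, 50/63) → index 8
j=9: u_9=5/6 ∈ [50/63, 55/63) → index 9
j=10: u_10=61/66 ∈ [55/63, 1) → index 10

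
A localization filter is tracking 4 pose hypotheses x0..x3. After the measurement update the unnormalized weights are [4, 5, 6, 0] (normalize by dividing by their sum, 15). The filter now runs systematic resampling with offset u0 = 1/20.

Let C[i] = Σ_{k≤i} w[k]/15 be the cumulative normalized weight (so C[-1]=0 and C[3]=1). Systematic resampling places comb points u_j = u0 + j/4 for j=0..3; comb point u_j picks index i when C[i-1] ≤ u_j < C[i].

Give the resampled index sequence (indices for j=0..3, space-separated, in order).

C = [4/15, 3/5, 1, 1]
j=0: u_0=1/20 ∈ [0, 4/15) → index 0
j=1: u_1=3/10 ∈ [4/15, 3/5) → index 1
j=2: u_2=11/20 ∈ [4/15, 3/5) → index 1
j=3: u_3=4/5 ∈ [3/5, 1) → index 2

0 1 1 2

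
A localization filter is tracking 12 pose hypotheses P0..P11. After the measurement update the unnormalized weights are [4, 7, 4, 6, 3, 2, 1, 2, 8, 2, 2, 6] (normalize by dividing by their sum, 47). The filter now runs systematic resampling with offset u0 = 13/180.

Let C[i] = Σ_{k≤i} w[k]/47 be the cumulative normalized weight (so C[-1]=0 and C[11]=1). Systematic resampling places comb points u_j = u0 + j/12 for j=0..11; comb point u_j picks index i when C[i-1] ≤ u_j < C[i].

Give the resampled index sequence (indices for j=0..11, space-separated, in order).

0 1 2 3 3 4 6 8 8 9 11 11

C = [4/47, 11/47, 15/47, 21/47, 24/47, 26/47, 27/47, 29/47, 37/47, 39/47, 41/47, 1]
j=0: u_0=13/180 ∈ [0, 4/47) → index 0
j=1: u_1=7/45 ∈ [4/47, 11/47) → index 1
j=2: u_2=43/180 ∈ [11/47, 15/47) → index 2
j=3: u_3=29/90 ∈ [15/47, 21/47) → index 3
j=4: u_4=73/180 ∈ [15/47, 21/47) → index 3
j=5: u_5=22/45 ∈ [21/47, 24/47) → index 4
j=6: u_6=103/180 ∈ [26/47, 27/47) → index 6
j=7: u_7=59/90 ∈ [29/47, 37/47) → index 8
j=8: u_8=133/180 ∈ [29/47, 37/47) → index 8
j=9: u_9=37/45 ∈ [37/47, 39/47) → index 9
j=10: u_10=163/180 ∈ [41/47, 1) → index 11
j=11: u_11=89/90 ∈ [41/47, 1) → index 11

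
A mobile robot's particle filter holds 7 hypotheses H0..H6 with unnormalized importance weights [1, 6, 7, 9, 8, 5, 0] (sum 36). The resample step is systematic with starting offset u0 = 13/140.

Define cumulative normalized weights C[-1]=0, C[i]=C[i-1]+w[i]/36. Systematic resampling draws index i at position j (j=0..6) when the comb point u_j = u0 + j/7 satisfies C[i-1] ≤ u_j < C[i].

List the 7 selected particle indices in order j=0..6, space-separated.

C = [1/36, 7/36, 7/18, 23/36, 31/36, 1, 1]
j=0: u_0=13/140 ∈ [1/36, 7/36) → index 1
j=1: u_1=33/140 ∈ [7/36, 7/18) → index 2
j=2: u_2=53/140 ∈ [7/36, 7/18) → index 2
j=3: u_3=73/140 ∈ [7/18, 23/36) → index 3
j=4: u_4=93/140 ∈ [23/36, 31/36) → index 4
j=5: u_5=113/140 ∈ [23/36, 31/36) → index 4
j=6: u_6=19/20 ∈ [31/36, 1) → index 5

1 2 2 3 4 4 5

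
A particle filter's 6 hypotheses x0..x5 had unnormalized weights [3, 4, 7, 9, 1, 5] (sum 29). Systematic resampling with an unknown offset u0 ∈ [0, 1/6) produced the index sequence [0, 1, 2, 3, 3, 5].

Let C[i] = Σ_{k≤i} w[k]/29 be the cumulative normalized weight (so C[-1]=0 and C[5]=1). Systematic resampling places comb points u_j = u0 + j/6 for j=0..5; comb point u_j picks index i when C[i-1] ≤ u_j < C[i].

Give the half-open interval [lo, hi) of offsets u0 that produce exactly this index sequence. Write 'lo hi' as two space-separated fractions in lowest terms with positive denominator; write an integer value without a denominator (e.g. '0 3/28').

C = [3/29, 7/29, 14/29, 23/29, 24/29, 1]
j=0 picked index 0: u0 ∈ [0, 3/29)
j=1 picked index 1: u0 ∈ [-11/174, 13/174)
j=2 picked index 2: u0 ∈ [-8/87, 13/87)
j=3 picked index 3: u0 ∈ [-1/58, 17/58)
j=4 picked index 3: u0 ∈ [-16/87, 11/87)
j=5 picked index 5: u0 ∈ [-1/174, 1/6)
intersection: [0, 13/174)

0 13/174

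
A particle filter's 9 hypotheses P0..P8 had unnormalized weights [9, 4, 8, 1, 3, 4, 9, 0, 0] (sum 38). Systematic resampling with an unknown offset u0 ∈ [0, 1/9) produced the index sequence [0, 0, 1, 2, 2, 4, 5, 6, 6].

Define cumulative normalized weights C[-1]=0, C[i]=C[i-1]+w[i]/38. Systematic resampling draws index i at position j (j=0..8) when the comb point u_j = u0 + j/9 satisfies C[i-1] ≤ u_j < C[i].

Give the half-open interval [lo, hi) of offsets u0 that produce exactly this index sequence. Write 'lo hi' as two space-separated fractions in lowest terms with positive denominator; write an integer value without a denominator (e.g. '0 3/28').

4/171 11/114

C = [9/38, 13/38, 21/38, 11/19, 25/38, 29/38, 1, 1, 1]
j=0 picked index 0: u0 ∈ [0, 9/38)
j=1 picked index 0: u0 ∈ [-1/9, 43/342)
j=2 picked index 1: u0 ∈ [5/342, 41/342)
j=3 picked index 2: u0 ∈ [1/114, 25/114)
j=4 picked index 2: u0 ∈ [-35/342, 37/342)
j=5 picked index 4: u0 ∈ [4/171, 35/342)
j=6 picked index 5: u0 ∈ [-1/114, 11/114)
j=7 picked index 6: u0 ∈ [-5/342, 2/9)
j=8 picked index 6: u0 ∈ [-43/342, 1/9)
intersection: [4/171, 11/114)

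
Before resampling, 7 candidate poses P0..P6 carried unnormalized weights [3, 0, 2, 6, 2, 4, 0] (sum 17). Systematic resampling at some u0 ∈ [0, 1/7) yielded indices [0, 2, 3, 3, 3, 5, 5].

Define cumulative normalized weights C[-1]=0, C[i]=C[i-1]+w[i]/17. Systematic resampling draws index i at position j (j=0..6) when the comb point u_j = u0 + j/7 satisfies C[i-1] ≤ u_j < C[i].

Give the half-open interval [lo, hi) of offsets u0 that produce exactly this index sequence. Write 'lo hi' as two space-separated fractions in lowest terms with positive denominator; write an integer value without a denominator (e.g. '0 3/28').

C = [3/17, 3/17, 5/17, 11/17, 13/17, 1, 1]
j=0 picked index 0: u0 ∈ [0, 3/17)
j=1 picked index 2: u0 ∈ [4/119, 18/119)
j=2 picked index 3: u0 ∈ [1/119, 43/119)
j=3 picked index 3: u0 ∈ [-16/119, 26/119)
j=4 picked index 3: u0 ∈ [-33/119, 9/119)
j=5 picked index 5: u0 ∈ [6/119, 2/7)
j=6 picked index 5: u0 ∈ [-11/119, 1/7)
intersection: [6/119, 9/119)

6/119 9/119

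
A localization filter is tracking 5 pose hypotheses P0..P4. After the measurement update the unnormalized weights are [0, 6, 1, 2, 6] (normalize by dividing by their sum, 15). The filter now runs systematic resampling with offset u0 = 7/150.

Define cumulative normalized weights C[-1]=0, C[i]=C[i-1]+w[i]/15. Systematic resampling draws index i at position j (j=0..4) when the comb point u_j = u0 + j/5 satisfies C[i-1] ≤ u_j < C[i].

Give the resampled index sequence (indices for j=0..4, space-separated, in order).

C = [0, 2/5, 7/15, 3/5, 1]
j=0: u_0=7/150 ∈ [0, 2/5) → index 1
j=1: u_1=37/150 ∈ [0, 2/5) → index 1
j=2: u_2=67/150 ∈ [2/5, 7/15) → index 2
j=3: u_3=97/150 ∈ [3/5, 1) → index 4
j=4: u_4=127/150 ∈ [3/5, 1) → index 4

1 1 2 4 4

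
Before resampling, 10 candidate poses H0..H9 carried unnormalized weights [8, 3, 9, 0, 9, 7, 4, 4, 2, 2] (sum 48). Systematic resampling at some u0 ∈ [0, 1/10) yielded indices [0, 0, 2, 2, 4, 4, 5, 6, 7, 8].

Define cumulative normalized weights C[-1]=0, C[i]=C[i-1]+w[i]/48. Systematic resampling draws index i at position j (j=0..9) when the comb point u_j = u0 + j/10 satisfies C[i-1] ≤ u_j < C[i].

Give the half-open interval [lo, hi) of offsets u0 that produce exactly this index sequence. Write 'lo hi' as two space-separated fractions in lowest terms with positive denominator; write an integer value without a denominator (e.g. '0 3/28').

C = [1/6, 11/48, 5/12, 5/12, 29/48, 3/4, 5/6, 11/12, 23/24, 1]
j=0 picked index 0: u0 ∈ [0, 1/6)
j=1 picked index 0: u0 ∈ [-1/10, 1/15)
j=2 picked index 2: u0 ∈ [7/240, 13/60)
j=3 picked index 2: u0 ∈ [-17/240, 7/60)
j=4 picked index 4: u0 ∈ [1/60, 49/240)
j=5 picked index 4: u0 ∈ [-1/12, 5/48)
j=6 picked index 5: u0 ∈ [1/240, 3/20)
j=7 picked index 6: u0 ∈ [1/20, 2/15)
j=8 picked index 7: u0 ∈ [1/30, 7/60)
j=9 picked index 8: u0 ∈ [1/60, 7/120)
intersection: [1/20, 7/120)

1/20 7/120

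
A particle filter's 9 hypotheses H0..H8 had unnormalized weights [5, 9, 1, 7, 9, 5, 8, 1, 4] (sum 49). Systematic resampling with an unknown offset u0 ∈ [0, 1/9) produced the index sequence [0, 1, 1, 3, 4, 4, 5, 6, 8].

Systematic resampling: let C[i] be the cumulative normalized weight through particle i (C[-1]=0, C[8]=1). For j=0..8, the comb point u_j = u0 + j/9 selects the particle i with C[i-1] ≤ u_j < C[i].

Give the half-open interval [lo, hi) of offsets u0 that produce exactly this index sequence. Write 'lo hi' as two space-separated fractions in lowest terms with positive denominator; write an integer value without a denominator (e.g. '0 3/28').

13/441 4/63

C = [5/49, 2/7, 15/49, 22/49, 31/49, 36/49, 44/49, 45/49, 1]
j=0 picked index 0: u0 ∈ [0, 5/49)
j=1 picked index 1: u0 ∈ [-4/441, 11/63)
j=2 picked index 1: u0 ∈ [-53/441, 4/63)
j=3 picked index 3: u0 ∈ [-4/147, 17/147)
j=4 picked index 4: u0 ∈ [2/441, 83/441)
j=5 picked index 4: u0 ∈ [-47/441, 34/441)
j=6 picked index 5: u0 ∈ [-5/147, 10/147)
j=7 picked index 6: u0 ∈ [-19/441, 53/441)
j=8 picked index 8: u0 ∈ [13/441, 1/9)
intersection: [13/441, 4/63)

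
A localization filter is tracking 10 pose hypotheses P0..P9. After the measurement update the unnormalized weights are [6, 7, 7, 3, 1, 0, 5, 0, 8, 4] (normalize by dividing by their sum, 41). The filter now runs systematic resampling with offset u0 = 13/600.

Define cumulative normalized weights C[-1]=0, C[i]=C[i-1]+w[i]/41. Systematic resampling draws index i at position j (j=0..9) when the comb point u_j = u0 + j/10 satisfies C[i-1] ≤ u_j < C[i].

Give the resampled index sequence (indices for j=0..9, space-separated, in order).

C = [6/41, 13/41, 20/41, 23/41, 24/41, 24/41, 29/41, 29/41, 37/41, 1]
j=0: u_0=13/600 ∈ [0, 6/41) → index 0
j=1: u_1=73/600 ∈ [0, 6/41) → index 0
j=2: u_2=133/600 ∈ [6/41, 13/41) → index 1
j=3: u_3=193/600 ∈ [13/41, 20/41) → index 2
j=4: u_4=253/600 ∈ [13/41, 20/41) → index 2
j=5: u_5=313/600 ∈ [20/41, 23/41) → index 3
j=6: u_6=373/600 ∈ [24/41, 29/41) → index 6
j=7: u_7=433/600 ∈ [29/41, 37/41) → index 8
j=8: u_8=493/600 ∈ [29/41, 37/41) → index 8
j=9: u_9=553/600 ∈ [37/41, 1) → index 9

0 0 1 2 2 3 6 8 8 9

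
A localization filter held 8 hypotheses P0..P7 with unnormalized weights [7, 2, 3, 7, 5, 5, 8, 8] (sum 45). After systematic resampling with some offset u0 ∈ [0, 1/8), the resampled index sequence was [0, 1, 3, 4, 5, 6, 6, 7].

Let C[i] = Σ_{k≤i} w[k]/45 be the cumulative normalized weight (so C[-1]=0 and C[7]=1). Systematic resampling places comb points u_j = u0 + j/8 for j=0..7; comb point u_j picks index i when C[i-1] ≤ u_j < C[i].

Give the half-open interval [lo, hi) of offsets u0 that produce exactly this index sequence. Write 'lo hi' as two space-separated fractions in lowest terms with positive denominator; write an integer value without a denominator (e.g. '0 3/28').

17/360 13/180

C = [7/45, 1/5, 4/15, 19/45, 8/15, 29/45, 37/45, 1]
j=0 picked index 0: u0 ∈ [0, 7/45)
j=1 picked index 1: u0 ∈ [11/360, 3/40)
j=2 picked index 3: u0 ∈ [1/60, 31/180)
j=3 picked index 4: u0 ∈ [17/360, 19/120)
j=4 picked index 5: u0 ∈ [1/30, 13/90)
j=5 picked index 6: u0 ∈ [7/360, 71/360)
j=6 picked index 6: u0 ∈ [-19/180, 13/180)
j=7 picked index 7: u0 ∈ [-19/360, 1/8)
intersection: [17/360, 13/180)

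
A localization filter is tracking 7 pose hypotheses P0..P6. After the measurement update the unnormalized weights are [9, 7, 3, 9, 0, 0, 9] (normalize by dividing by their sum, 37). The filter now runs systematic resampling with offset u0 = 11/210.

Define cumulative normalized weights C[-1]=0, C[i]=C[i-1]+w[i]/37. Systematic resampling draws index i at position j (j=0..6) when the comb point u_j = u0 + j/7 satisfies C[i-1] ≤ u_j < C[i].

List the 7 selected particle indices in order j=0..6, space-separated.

C = [9/37, 16/37, 19/37, 28/37, 28/37, 28/37, 1]
j=0: u_0=11/210 ∈ [0, 9/37) → index 0
j=1: u_1=41/210 ∈ [0, 9/37) → index 0
j=2: u_2=71/210 ∈ [9/37, 16/37) → index 1
j=3: u_3=101/210 ∈ [16/37, 19/37) → index 2
j=4: u_4=131/210 ∈ [19/37, 28/37) → index 3
j=5: u_5=23/30 ∈ [28/37, 1) → index 6
j=6: u_6=191/210 ∈ [28/37, 1) → index 6

0 0 1 2 3 6 6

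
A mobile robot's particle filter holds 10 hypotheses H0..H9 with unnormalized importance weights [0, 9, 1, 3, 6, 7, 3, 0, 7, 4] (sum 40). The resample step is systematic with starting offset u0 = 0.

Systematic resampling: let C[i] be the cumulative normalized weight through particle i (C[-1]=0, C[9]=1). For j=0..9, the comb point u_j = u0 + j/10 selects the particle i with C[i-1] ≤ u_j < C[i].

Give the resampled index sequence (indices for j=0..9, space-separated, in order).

1 1 1 3 4 5 5 6 8 9

C = [0, 9/40, 1/4, 13/40, 19/40, 13/20, 29/40, 29/40, 9/10, 1]
j=0: u_0=0 ∈ [0, 9/40) → index 1
j=1: u_1=1/10 ∈ [0, 9/40) → index 1
j=2: u_2=1/5 ∈ [0, 9/40) → index 1
j=3: u_3=3/10 ∈ [1/4, 13/40) → index 3
j=4: u_4=2/5 ∈ [13/40, 19/40) → index 4
j=5: u_5=1/2 ∈ [19/40, 13/20) → index 5
j=6: u_6=3/5 ∈ [19/40, 13/20) → index 5
j=7: u_7=7/10 ∈ [13/20, 29/40) → index 6
j=8: u_8=4/5 ∈ [29/40, 9/10) → index 8
j=9: u_9=9/10 ∈ [9/10, 1) → index 9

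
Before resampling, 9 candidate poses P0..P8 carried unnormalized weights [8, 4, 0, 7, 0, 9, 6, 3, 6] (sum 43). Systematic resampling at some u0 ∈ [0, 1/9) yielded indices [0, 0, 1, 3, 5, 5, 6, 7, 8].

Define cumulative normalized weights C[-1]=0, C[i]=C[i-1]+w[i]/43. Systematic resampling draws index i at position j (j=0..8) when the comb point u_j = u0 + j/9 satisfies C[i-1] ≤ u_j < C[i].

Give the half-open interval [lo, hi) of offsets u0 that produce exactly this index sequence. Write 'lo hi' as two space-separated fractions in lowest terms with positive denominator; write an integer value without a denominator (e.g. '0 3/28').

C = [8/43, 12/43, 12/43, 19/43, 19/43, 28/43, 34/43, 37/43, 1]
j=0 picked index 0: u0 ∈ [0, 8/43)
j=1 picked index 0: u0 ∈ [-1/9, 29/387)
j=2 picked index 1: u0 ∈ [-14/387, 22/387)
j=3 picked index 3: u0 ∈ [-7/129, 14/129)
j=4 picked index 5: u0 ∈ [-1/387, 80/387)
j=5 picked index 5: u0 ∈ [-44/387, 37/387)
j=6 picked index 6: u0 ∈ [-2/129, 16/129)
j=7 picked index 7: u0 ∈ [5/387, 32/387)
j=8 picked index 8: u0 ∈ [-11/387, 1/9)
intersection: [5/387, 22/387)

5/387 22/387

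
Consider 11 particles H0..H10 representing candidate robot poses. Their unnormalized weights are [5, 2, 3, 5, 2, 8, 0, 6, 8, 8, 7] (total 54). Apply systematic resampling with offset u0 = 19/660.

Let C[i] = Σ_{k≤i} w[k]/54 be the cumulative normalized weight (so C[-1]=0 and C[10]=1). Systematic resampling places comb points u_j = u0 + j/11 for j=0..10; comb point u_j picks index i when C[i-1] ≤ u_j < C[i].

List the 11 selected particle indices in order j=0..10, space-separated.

0 1 3 4 5 7 8 8 9 9 10

C = [5/54, 7/54, 5/27, 5/18, 17/54, 25/54, 25/54, 31/54, 13/18, 47/54, 1]
j=0: u_0=19/660 ∈ [0, 5/54) → index 0
j=1: u_1=79/660 ∈ [5/54, 7/54) → index 1
j=2: u_2=139/660 ∈ [5/27, 5/18) → index 3
j=3: u_3=199/660 ∈ [5/18, 17/54) → index 4
j=4: u_4=259/660 ∈ [17/54, 25/54) → index 5
j=5: u_5=29/60 ∈ [25/54, 31/54) → index 7
j=6: u_6=379/660 ∈ [31/54, 13/18) → index 8
j=7: u_7=439/660 ∈ [31/54, 13/18) → index 8
j=8: u_8=499/660 ∈ [13/18, 47/54) → index 9
j=9: u_9=559/660 ∈ [13/18, 47/54) → index 9
j=10: u_10=619/660 ∈ [47/54, 1) → index 10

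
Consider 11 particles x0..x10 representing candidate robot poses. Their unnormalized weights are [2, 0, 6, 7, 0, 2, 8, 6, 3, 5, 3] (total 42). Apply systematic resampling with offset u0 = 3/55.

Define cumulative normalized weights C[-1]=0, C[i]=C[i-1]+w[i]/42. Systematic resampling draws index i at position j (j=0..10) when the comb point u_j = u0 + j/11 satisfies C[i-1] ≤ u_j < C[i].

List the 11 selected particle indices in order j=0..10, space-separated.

2 2 3 3 6 6 7 7 8 9 10

C = [1/21, 1/21, 4/21, 5/14, 5/14, 17/42, 25/42, 31/42, 17/21, 13/14, 1]
j=0: u_0=3/55 ∈ [1/21, 4/21) → index 2
j=1: u_1=8/55 ∈ [1/21, 4/21) → index 2
j=2: u_2=13/55 ∈ [4/21, 5/14) → index 3
j=3: u_3=18/55 ∈ [4/21, 5/14) → index 3
j=4: u_4=23/55 ∈ [17/42, 25/42) → index 6
j=5: u_5=28/55 ∈ [17/42, 25/42) → index 6
j=6: u_6=3/5 ∈ [25/42, 31/42) → index 7
j=7: u_7=38/55 ∈ [25/42, 31/42) → index 7
j=8: u_8=43/55 ∈ [31/42, 17/21) → index 8
j=9: u_9=48/55 ∈ [17/21, 13/14) → index 9
j=10: u_10=53/55 ∈ [13/14, 1) → index 10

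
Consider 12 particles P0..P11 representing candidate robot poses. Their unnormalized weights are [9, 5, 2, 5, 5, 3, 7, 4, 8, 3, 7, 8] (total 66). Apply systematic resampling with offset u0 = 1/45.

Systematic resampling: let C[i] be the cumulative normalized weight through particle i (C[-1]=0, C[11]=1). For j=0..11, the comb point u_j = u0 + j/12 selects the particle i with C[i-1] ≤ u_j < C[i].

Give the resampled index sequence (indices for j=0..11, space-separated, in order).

C = [3/22, 7/33, 8/33, 7/22, 13/33, 29/66, 6/11, 20/33, 8/11, 17/22, 29/33, 1]
j=0: u_0=1/45 ∈ [0, 3/22) → index 0
j=1: u_1=19/180 ∈ [0, 3/22) → index 0
j=2: u_2=17/90 ∈ [3/22, 7/33) → index 1
j=3: u_3=49/180 ∈ [8/33, 7/22) → index 3
j=4: u_4=16/45 ∈ [7/22, 13/33) → index 4
j=5: u_5=79/180 ∈ [13/33, 29/66) → index 5
j=6: u_6=47/90 ∈ [29/66, 6/11) → index 6
j=7: u_7=109/180 ∈ [6/11, 20/33) → index 7
j=8: u_8=31/45 ∈ [20/33, 8/11) → index 8
j=9: u_9=139/180 ∈ [8/11, 17/22) → index 9
j=10: u_10=77/90 ∈ [17/22, 29/33) → index 10
j=11: u_11=169/180 ∈ [29/33, 1) → index 11

0 0 1 3 4 5 6 7 8 9 10 11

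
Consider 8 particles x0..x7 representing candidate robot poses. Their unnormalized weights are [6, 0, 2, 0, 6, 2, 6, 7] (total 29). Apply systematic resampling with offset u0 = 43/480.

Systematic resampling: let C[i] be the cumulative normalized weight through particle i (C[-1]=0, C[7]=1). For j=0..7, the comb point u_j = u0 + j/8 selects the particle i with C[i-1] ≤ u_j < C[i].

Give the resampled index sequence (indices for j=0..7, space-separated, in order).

C = [6/29, 6/29, 8/29, 8/29, 14/29, 16/29, 22/29, 1]
j=0: u_0=43/480 ∈ [0, 6/29) → index 0
j=1: u_1=103/480 ∈ [6/29, 8/29) → index 2
j=2: u_2=163/480 ∈ [8/29, 14/29) → index 4
j=3: u_3=223/480 ∈ [8/29, 14/29) → index 4
j=4: u_4=283/480 ∈ [16/29, 22/29) → index 6
j=5: u_5=343/480 ∈ [16/29, 22/29) → index 6
j=6: u_6=403/480 ∈ [22/29, 1) → index 7
j=7: u_7=463/480 ∈ [22/29, 1) → index 7

0 2 4 4 6 6 7 7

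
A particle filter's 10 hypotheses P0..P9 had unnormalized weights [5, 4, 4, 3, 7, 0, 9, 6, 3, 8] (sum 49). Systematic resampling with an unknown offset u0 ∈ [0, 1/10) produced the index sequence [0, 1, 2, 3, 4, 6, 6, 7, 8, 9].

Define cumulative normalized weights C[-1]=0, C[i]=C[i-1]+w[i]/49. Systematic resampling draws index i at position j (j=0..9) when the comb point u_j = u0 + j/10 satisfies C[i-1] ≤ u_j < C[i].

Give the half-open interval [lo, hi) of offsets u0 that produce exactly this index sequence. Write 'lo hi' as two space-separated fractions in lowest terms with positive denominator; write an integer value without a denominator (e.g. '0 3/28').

C = [5/49, 9/49, 13/49, 16/49, 23/49, 23/49, 32/49, 38/49, 41/49, 1]
j=0 picked index 0: u0 ∈ [0, 5/49)
j=1 picked index 1: u0 ∈ [1/490, 41/490)
j=2 picked index 2: u0 ∈ [-4/245, 16/245)
j=3 picked index 3: u0 ∈ [-17/490, 13/490)
j=4 picked index 4: u0 ∈ [-18/245, 17/245)
j=5 picked index 6: u0 ∈ [-3/98, 15/98)
j=6 picked index 6: u0 ∈ [-32/245, 13/245)
j=7 picked index 7: u0 ∈ [-23/490, 37/490)
j=8 picked index 8: u0 ∈ [-6/245, 9/245)
j=9 picked index 9: u0 ∈ [-31/490, 1/10)
intersection: [1/490, 13/490)

1/490 13/490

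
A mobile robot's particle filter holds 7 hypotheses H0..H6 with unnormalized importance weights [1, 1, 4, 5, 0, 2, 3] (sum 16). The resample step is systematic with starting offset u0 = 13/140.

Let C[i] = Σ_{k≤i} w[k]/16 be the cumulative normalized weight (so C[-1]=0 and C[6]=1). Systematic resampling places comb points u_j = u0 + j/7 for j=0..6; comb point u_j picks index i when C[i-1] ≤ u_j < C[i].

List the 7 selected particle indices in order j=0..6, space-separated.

1 2 3 3 3 5 6

C = [1/16, 1/8, 3/8, 11/16, 11/16, 13/16, 1]
j=0: u_0=13/140 ∈ [1/16, 1/8) → index 1
j=1: u_1=33/140 ∈ [1/8, 3/8) → index 2
j=2: u_2=53/140 ∈ [3/8, 11/16) → index 3
j=3: u_3=73/140 ∈ [3/8, 11/16) → index 3
j=4: u_4=93/140 ∈ [3/8, 11/16) → index 3
j=5: u_5=113/140 ∈ [11/16, 13/16) → index 5
j=6: u_6=19/20 ∈ [13/16, 1) → index 6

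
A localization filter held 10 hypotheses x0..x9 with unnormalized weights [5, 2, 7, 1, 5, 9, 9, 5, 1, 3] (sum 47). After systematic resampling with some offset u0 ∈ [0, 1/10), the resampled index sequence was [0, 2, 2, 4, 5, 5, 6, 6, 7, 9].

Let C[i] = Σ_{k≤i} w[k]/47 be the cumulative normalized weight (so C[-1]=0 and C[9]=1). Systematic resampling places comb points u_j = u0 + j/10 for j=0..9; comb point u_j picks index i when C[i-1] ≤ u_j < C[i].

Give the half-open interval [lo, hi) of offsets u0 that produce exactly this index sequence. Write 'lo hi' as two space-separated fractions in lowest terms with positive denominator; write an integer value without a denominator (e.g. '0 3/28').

C = [5/47, 7/47, 14/47, 15/47, 20/47, 29/47, 38/47, 43/47, 44/47, 1]
j=0 picked index 0: u0 ∈ [0, 5/47)
j=1 picked index 2: u0 ∈ [23/470, 93/470)
j=2 picked index 2: u0 ∈ [-12/235, 23/235)
j=3 picked index 4: u0 ∈ [9/470, 59/470)
j=4 picked index 5: u0 ∈ [6/235, 51/235)
j=5 picked index 5: u0 ∈ [-7/94, 11/94)
j=6 picked index 6: u0 ∈ [4/235, 49/235)
j=7 picked index 6: u0 ∈ [-39/470, 51/470)
j=8 picked index 7: u0 ∈ [2/235, 27/235)
j=9 picked index 9: u0 ∈ [17/470, 1/10)
intersection: [23/470, 23/235)

23/470 23/235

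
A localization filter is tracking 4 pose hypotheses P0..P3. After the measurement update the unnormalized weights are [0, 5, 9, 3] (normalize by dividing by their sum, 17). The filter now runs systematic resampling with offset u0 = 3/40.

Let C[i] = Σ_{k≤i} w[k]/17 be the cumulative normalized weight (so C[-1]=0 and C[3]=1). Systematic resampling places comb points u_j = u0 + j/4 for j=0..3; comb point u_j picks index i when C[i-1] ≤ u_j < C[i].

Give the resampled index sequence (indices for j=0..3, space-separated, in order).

C = [0, 5/17, 14/17, 1]
j=0: u_0=3/40 ∈ [0, 5/17) → index 1
j=1: u_1=13/40 ∈ [5/17, 14/17) → index 2
j=2: u_2=23/40 ∈ [5/17, 14/17) → index 2
j=3: u_3=33/40 ∈ [14/17, 1) → index 3

1 2 2 3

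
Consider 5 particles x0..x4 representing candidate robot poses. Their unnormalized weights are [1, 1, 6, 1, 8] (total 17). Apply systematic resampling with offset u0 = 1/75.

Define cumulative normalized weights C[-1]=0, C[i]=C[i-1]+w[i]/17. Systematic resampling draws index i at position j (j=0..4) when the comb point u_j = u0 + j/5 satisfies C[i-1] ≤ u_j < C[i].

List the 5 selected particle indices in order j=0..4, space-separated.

C = [1/17, 2/17, 8/17, 9/17, 1]
j=0: u_0=1/75 ∈ [0, 1/17) → index 0
j=1: u_1=16/75 ∈ [2/17, 8/17) → index 2
j=2: u_2=31/75 ∈ [2/17, 8/17) → index 2
j=3: u_3=46/75 ∈ [9/17, 1) → index 4
j=4: u_4=61/75 ∈ [9/17, 1) → index 4

0 2 2 4 4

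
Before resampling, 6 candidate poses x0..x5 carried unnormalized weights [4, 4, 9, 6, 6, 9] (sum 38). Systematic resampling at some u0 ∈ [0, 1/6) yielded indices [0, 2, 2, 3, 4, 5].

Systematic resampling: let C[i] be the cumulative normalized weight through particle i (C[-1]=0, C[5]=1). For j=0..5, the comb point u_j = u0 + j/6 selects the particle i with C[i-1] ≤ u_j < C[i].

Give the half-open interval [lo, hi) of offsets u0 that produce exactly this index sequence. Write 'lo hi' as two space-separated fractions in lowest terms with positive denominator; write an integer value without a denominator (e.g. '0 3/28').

C = [2/19, 4/19, 17/38, 23/38, 29/38, 1]
j=0 picked index 0: u0 ∈ [0, 2/19)
j=1 picked index 2: u0 ∈ [5/114, 16/57)
j=2 picked index 2: u0 ∈ [-7/57, 13/114)
j=3 picked index 3: u0 ∈ [-1/19, 2/19)
j=4 picked index 4: u0 ∈ [-7/114, 11/114)
j=5 picked index 5: u0 ∈ [-4/57, 1/6)
intersection: [5/114, 11/114)

5/114 11/114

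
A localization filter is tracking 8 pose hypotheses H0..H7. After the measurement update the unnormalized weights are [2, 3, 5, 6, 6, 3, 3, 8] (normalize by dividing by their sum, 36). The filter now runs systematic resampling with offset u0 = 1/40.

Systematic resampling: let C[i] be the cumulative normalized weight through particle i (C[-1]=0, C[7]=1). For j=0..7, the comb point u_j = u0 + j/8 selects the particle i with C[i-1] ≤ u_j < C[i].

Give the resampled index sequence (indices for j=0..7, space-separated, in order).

C = [1/18, 5/36, 5/18, 4/9, 11/18, 25/36, 7/9, 1]
j=0: u_0=1/40 ∈ [0, 1/18) → index 0
j=1: u_1=3/20 ∈ [5/36, 5/18) → index 2
j=2: u_2=11/40 ∈ [5/36, 5/18) → index 2
j=3: u_3=2/5 ∈ [5/18, 4/9) → index 3
j=4: u_4=21/40 ∈ [4/9, 11/18) → index 4
j=5: u_5=13/20 ∈ [11/18, 25/36) → index 5
j=6: u_6=31/40 ∈ [25/36, 7/9) → index 6
j=7: u_7=9/10 ∈ [7/9, 1) → index 7

0 2 2 3 4 5 6 7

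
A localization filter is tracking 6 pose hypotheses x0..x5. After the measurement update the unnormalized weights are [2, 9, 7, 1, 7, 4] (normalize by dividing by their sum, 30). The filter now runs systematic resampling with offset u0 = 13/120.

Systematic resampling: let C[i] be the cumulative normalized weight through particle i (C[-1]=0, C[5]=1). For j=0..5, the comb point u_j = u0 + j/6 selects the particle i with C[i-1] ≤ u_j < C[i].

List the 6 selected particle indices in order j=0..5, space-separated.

C = [1/15, 11/30, 3/5, 19/30, 13/15, 1]
j=0: u_0=13/120 ∈ [1/15, 11/30) → index 1
j=1: u_1=11/40 ∈ [1/15, 11/30) → index 1
j=2: u_2=53/120 ∈ [11/30, 3/5) → index 2
j=3: u_3=73/120 ∈ [3/5, 19/30) → index 3
j=4: u_4=31/40 ∈ [19/30, 13/15) → index 4
j=5: u_5=113/120 ∈ [13/15, 1) → index 5

1 1 2 3 4 5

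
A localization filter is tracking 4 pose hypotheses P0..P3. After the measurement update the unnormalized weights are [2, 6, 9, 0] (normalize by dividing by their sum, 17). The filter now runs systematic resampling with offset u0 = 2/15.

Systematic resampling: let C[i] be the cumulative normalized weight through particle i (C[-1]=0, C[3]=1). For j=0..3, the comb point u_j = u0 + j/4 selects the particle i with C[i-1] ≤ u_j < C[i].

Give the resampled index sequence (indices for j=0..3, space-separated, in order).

1 1 2 2

C = [2/17, 8/17, 1, 1]
j=0: u_0=2/15 ∈ [2/17, 8/17) → index 1
j=1: u_1=23/60 ∈ [2/17, 8/17) → index 1
j=2: u_2=19/30 ∈ [8/17, 1) → index 2
j=3: u_3=53/60 ∈ [8/17, 1) → index 2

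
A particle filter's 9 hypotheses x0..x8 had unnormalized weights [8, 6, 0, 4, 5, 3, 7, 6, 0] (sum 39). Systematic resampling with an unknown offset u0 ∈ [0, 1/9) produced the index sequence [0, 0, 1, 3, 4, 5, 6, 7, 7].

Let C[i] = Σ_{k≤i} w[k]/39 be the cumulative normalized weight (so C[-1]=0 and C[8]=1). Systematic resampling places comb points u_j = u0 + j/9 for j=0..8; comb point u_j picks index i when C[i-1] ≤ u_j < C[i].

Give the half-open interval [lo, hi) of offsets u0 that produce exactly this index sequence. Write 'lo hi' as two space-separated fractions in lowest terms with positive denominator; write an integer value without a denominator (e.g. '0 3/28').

C = [8/39, 14/39, 14/39, 6/13, 23/39, 2/3, 11/13, 1, 1]
j=0 picked index 0: u0 ∈ [0, 8/39)
j=1 picked index 0: u0 ∈ [-1/9, 11/117)
j=2 picked index 1: u0 ∈ [-2/117, 16/117)
j=3 picked index 3: u0 ∈ [1/39, 5/39)
j=4 picked index 4: u0 ∈ [2/117, 17/117)
j=5 picked index 5: u0 ∈ [4/117, 1/9)
j=6 picked index 6: u0 ∈ [0, 7/39)
j=7 picked index 7: u0 ∈ [8/117, 2/9)
j=8 picked index 7: u0 ∈ [-5/117, 1/9)
intersection: [8/117, 11/117)

8/117 11/117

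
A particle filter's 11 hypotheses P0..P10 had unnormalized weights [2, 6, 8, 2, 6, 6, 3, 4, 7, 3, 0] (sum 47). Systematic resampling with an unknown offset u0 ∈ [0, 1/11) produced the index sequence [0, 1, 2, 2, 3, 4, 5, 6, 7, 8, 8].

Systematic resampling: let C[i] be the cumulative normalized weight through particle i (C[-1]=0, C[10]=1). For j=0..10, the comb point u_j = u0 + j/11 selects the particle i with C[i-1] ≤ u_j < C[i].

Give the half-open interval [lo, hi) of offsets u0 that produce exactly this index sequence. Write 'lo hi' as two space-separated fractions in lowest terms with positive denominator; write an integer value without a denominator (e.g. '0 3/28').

C = [2/47, 8/47, 16/47, 18/47, 24/47, 30/47, 33/47, 37/47, 44/47, 1, 1]
j=0 picked index 0: u0 ∈ [0, 2/47)
j=1 picked index 1: u0 ∈ [-25/517, 41/517)
j=2 picked index 2: u0 ∈ [-6/517, 82/517)
j=3 picked index 2: u0 ∈ [-53/517, 35/517)
j=4 picked index 3: u0 ∈ [-12/517, 10/517)
j=5 picked index 4: u0 ∈ [-37/517, 29/517)
j=6 picked index 5: u0 ∈ [-18/517, 48/517)
j=7 picked index 6: u0 ∈ [1/517, 34/517)
j=8 picked index 7: u0 ∈ [-13/517, 31/517)
j=9 picked index 8: u0 ∈ [-16/517, 61/517)
j=10 picked index 8: u0 ∈ [-63/517, 14/517)
intersection: [1/517, 10/517)

1/517 10/517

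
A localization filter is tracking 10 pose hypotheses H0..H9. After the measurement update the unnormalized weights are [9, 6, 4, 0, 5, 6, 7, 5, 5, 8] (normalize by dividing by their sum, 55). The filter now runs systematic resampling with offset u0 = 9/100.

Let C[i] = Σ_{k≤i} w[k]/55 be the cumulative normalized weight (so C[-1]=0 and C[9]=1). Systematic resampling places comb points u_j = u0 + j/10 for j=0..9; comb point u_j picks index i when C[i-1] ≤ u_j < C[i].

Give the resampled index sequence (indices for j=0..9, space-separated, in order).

C = [9/55, 3/11, 19/55, 19/55, 24/55, 6/11, 37/55, 42/55, 47/55, 1]
j=0: u_0=9/100 ∈ [0, 9/55) → index 0
j=1: u_1=19/100 ∈ [9/55, 3/11) → index 1
j=2: u_2=29/100 ∈ [3/11, 19/55) → index 2
j=3: u_3=39/100 ∈ [19/55, 24/55) → index 4
j=4: u_4=49/100 ∈ [24/55, 6/11) → index 5
j=5: u_5=59/100 ∈ [6/11, 37/55) → index 6
j=6: u_6=69/100 ∈ [37/55, 42/55) → index 7
j=7: u_7=79/100 ∈ [42/55, 47/55) → index 8
j=8: u_8=89/100 ∈ [47/55, 1) → index 9
j=9: u_9=99/100 ∈ [47/55, 1) → index 9

0 1 2 4 5 6 7 8 9 9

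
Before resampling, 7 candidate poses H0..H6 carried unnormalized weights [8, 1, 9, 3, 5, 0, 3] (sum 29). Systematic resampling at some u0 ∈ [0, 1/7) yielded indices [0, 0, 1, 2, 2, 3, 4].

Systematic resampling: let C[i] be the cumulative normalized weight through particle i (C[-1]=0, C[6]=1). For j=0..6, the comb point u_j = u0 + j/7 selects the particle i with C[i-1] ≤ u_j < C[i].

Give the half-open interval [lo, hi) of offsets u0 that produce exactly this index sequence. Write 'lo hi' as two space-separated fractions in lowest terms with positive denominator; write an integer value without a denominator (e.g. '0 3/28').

0 2/203

C = [8/29, 9/29, 18/29, 21/29, 26/29, 26/29, 1]
j=0 picked index 0: u0 ∈ [0, 8/29)
j=1 picked index 0: u0 ∈ [-1/7, 27/203)
j=2 picked index 1: u0 ∈ [-2/203, 5/203)
j=3 picked index 2: u0 ∈ [-24/203, 39/203)
j=4 picked index 2: u0 ∈ [-53/203, 10/203)
j=5 picked index 3: u0 ∈ [-19/203, 2/203)
j=6 picked index 4: u0 ∈ [-27/203, 8/203)
intersection: [0, 2/203)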